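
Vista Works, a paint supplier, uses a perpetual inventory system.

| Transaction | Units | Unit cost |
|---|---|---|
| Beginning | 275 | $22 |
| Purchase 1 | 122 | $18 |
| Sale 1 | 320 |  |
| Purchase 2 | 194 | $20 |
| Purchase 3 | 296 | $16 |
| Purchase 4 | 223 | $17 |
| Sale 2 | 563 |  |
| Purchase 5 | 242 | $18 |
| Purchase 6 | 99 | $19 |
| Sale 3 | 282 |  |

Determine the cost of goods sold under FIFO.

COGS = $21,643

Sale 1 (320) [FIFO — oldest first]: 275 @ $22 + 45 @ $18 = $6,860
Sale 2 (563) [FIFO — oldest first]: 77 @ $18 + 194 @ $20 + 292 @ $16 = $9,938
Sale 3 (282) [FIFO — oldest first]: 4 @ $16 + 223 @ $17 + 55 @ $18 = $4,845
Total COGS = $6,860 + $9,938 + $4,845 = $21,643
Ending inventory: 187 @ $18 + 99 @ $19 = $5,247
Check: goods available $26,890 = COGS $21,643 + ending $5,247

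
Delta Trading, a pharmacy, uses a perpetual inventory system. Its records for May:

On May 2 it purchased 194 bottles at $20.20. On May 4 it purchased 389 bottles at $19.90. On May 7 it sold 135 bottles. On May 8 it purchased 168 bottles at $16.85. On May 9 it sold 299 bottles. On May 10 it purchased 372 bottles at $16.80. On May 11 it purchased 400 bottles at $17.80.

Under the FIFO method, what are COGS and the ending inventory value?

COGS = $8,694.80; ending inventory = $19,165.50

May 7, 135 sold [FIFO — oldest first]: 135 @ $20.20 = $2,727.00
May 9, 299 sold [FIFO — oldest first]: 59 @ $20.20 + 240 @ $19.90 = $5,967.80
Total COGS = $2,727.00 + $5,967.80 = $8,694.80
Ending inventory: 149 @ $19.90 + 168 @ $16.85 + 372 @ $16.80 + 400 @ $17.80 = $19,165.50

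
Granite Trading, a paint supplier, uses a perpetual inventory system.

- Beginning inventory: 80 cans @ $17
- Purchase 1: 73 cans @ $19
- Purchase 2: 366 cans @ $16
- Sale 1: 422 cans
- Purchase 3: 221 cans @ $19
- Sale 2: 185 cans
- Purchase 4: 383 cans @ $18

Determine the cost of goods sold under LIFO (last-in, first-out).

Sale 1 (422) [LIFO — newest first]: 366 @ $16 + 56 @ $19 = $6,920
Sale 2 (185) [LIFO — newest first]: 185 @ $19 = $3,515
Total COGS = $6,920 + $3,515 = $10,435
Ending inventory: 80 @ $17 + 17 @ $19 + 36 @ $19 + 383 @ $18 = $9,261
Check: goods available $19,696 = COGS $10,435 + ending $9,261

COGS = $10,435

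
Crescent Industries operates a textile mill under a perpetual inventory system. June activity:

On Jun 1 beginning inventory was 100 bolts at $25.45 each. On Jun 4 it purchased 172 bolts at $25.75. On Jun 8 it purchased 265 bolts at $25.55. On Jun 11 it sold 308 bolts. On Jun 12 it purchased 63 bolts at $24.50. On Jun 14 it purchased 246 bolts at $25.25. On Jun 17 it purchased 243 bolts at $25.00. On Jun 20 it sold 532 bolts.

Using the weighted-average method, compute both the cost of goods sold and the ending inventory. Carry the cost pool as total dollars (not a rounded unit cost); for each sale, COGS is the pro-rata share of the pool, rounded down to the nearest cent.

After Jun 1: 100 on hand, pool $2,545.00 (≈ $25.4500 each)
After Jun 4: 272 on hand, pool $6,974.00 (≈ $25.6397 each)
After Jun 8: 537 on hand, pool $13,744.75 (≈ $25.5954 each)
Jun 11, sell 308: 308/537 × $13,744.75 → $7,883.39
After Jun 12: 292 on hand, pool $7,404.86 (≈ $25.3591 each)
After Jun 14: 538 on hand, pool $13,616.36 (≈ $25.3092 each)
After Jun 17: 781 on hand, pool $19,691.36 (≈ $25.2130 each)
Jun 20, sell 532: 532/781 × $19,691.36 → $13,413.32
Total COGS = $7,883.39 + $13,413.32 = $21,296.71
Ending inventory (cost pool remaining) = $6,278.04

COGS = $21,296.71; ending inventory = $6,278.04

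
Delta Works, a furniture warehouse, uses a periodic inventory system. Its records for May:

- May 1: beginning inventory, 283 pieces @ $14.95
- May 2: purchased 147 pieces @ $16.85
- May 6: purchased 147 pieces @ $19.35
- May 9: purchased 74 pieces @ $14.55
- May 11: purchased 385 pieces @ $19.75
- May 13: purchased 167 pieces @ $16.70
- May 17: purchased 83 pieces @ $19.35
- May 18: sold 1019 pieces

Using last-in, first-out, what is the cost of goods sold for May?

May 18, 1019 sold [LIFO — newest first]: 83 @ $19.35 + 167 @ $16.70 + 385 @ $19.75 + 74 @ $14.55 + 147 @ $19.35 + 147 @ $16.85 + 16 @ $14.95 = $18,636.00
Ending inventory: 267 @ $14.95 = $3,991.65
Check: goods available $22,627.65 = COGS $18,636.00 + ending $3,991.65

COGS = $18,636.00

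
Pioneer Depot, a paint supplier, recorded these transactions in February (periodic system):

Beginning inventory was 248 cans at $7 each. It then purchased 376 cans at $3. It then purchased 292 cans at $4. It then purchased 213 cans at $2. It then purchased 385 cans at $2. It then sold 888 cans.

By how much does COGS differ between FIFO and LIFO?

FIFO COGS: 248 @ $7 + 376 @ $3 + 264 @ $4 = $3,920
LIFO COGS: 385 @ $2 + 213 @ $2 + 290 @ $4 = $2,356
Difference = |$3,920 − $2,356| = $1,564

$1,564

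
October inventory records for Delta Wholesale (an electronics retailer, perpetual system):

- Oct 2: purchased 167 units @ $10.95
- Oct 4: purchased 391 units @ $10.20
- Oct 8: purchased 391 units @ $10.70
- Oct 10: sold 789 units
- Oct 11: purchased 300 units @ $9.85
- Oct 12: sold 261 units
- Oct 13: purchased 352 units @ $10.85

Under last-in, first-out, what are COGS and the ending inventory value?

COGS = $10,819.40; ending inventory = $5,955.35

Oct 10, 789 sold [LIFO — newest first]: 391 @ $10.70 + 391 @ $10.20 + 7 @ $10.95 = $8,248.55
Oct 12, 261 sold [LIFO — newest first]: 261 @ $9.85 = $2,570.85
Total COGS = $8,248.55 + $2,570.85 = $10,819.40
Ending inventory: 160 @ $10.95 + 39 @ $9.85 + 352 @ $10.85 = $5,955.35
Check: goods available $16,774.75 = COGS $10,819.40 + ending $5,955.35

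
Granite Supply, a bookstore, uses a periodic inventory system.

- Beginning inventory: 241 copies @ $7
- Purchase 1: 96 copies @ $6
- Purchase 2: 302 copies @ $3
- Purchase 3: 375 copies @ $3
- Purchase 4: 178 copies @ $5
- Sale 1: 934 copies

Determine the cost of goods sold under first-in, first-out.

COGS = $4,054

Sale 1 (934) [FIFO — oldest first]: 241 @ $7 + 96 @ $6 + 302 @ $3 + 295 @ $3 = $4,054
Ending inventory: 80 @ $3 + 178 @ $5 = $1,130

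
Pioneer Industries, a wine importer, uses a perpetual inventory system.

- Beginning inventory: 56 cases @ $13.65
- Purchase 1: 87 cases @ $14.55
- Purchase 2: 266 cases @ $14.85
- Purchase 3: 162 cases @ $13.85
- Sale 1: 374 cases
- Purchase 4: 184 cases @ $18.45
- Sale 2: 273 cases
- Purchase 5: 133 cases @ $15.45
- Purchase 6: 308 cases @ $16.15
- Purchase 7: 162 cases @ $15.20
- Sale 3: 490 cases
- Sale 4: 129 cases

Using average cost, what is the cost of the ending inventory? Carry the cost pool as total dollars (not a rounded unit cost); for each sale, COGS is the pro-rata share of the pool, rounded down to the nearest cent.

After Beginning: 56 on hand, pool $764.40 (≈ $13.6500 each)
After Purchase 1: 143 on hand, pool $2,030.25 (≈ $14.1976 each)
After Purchase 2: 409 on hand, pool $5,980.35 (≈ $14.6219 each)
After Purchase 3: 571 on hand, pool $8,224.05 (≈ $14.4029 each)
Sale 1, sell 374: 374/571 × $8,224.05 → $5,386.68
After Purchase 4: 381 on hand, pool $6,232.17 (≈ $16.3574 each)
Sale 2, sell 273: 273/381 × $6,232.17 → $4,465.57
After Purchase 5: 241 on hand, pool $3,821.45 (≈ $15.8566 each)
After Purchase 6: 549 on hand, pool $8,795.65 (≈ $16.0212 each)
After Purchase 7: 711 on hand, pool $11,258.05 (≈ $15.8341 each)
Sale 3, sell 490: 490/711 × $11,258.05 → $7,758.71
Sale 4, sell 129: 129/221 × $3,499.34 → $2,042.60
Total COGS = $5,386.68 + $4,465.57 + $7,758.71 + $2,042.60 = $19,653.56
Ending inventory (cost pool remaining) = $1,456.74
Check: goods available $21,110.30 = COGS $19,653.56 + ending $1,456.74

Ending inventory = $1,456.74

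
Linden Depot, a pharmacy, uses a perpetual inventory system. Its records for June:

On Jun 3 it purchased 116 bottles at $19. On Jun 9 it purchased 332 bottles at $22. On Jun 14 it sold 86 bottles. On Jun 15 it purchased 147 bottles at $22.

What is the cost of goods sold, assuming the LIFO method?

Jun 14, 86 sold [LIFO — newest first]: 86 @ $22 = $1,892
Ending inventory: 116 @ $19 + 246 @ $22 + 147 @ $22 = $10,850

COGS = $1,892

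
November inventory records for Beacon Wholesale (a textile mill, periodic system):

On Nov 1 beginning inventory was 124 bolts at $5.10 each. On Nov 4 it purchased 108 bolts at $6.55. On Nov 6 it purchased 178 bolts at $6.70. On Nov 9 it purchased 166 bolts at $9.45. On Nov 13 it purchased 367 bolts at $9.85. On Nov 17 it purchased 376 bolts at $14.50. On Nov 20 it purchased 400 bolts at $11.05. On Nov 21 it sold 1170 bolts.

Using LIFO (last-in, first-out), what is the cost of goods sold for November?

Nov 21, 1170 sold [LIFO — newest first]: 400 @ $11.05 + 376 @ $14.50 + 367 @ $9.85 + 27 @ $9.45 = $13,742.10
Ending inventory: 124 @ $5.10 + 108 @ $6.55 + 178 @ $6.70 + 139 @ $9.45 = $3,845.95

COGS = $13,742.10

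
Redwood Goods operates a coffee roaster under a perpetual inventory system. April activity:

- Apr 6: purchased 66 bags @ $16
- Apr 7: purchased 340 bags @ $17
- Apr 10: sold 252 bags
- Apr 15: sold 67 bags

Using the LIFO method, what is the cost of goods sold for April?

COGS = $5,423

Apr 10, 252 sold [LIFO — newest first]: 252 @ $17 = $4,284
Apr 15, 67 sold [LIFO — newest first]: 67 @ $17 = $1,139
Total COGS = $4,284 + $1,139 = $5,423
Ending inventory: 66 @ $16 + 21 @ $17 = $1,413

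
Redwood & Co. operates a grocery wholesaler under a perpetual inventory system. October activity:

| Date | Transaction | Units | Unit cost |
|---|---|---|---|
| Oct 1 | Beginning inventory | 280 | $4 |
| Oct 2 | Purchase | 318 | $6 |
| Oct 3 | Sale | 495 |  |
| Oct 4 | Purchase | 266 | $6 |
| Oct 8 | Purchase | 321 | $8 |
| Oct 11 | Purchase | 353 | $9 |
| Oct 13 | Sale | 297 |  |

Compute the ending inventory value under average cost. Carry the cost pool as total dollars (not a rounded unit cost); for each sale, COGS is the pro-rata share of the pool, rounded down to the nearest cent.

After Oct 1: 280 on hand, pool $1,120.00 (≈ $4.0000 each)
After Oct 2: 598 on hand, pool $3,028.00 (≈ $5.0635 each)
Oct 3, sell 495: 495/598 × $3,028.00 → $2,506.45
After Oct 4: 369 on hand, pool $2,117.55 (≈ $5.7386 each)
After Oct 8: 690 on hand, pool $4,685.55 (≈ $6.7907 each)
After Oct 11: 1043 on hand, pool $7,862.55 (≈ $7.5384 each)
Oct 13, sell 297: 297/1043 × $7,862.55 → $2,238.90
Total COGS = $2,506.45 + $2,238.90 = $4,745.35
Ending inventory (cost pool remaining) = $5,623.65

Ending inventory = $5,623.65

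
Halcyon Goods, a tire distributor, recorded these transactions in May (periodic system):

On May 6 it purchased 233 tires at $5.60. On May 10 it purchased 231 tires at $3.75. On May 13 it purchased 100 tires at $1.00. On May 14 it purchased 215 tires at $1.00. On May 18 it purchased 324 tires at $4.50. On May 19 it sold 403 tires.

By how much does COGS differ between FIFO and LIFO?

$405.30

FIFO COGS: 233 @ $5.60 + 170 @ $3.75 = $1,942.30
LIFO COGS: 324 @ $4.50 + 79 @ $1.00 = $1,537.00
Difference = |$1,942.30 − $1,537.00| = $405.30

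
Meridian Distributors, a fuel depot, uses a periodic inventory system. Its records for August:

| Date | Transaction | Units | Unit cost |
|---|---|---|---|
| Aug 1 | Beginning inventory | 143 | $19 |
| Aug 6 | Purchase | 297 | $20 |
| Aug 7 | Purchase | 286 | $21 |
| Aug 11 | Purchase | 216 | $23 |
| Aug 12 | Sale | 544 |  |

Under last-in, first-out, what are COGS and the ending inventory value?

COGS = $11,814; ending inventory = $7,817

Aug 12, 544 sold [LIFO — newest first]: 216 @ $23 + 286 @ $21 + 42 @ $20 = $11,814
Ending inventory: 143 @ $19 + 255 @ $20 = $7,817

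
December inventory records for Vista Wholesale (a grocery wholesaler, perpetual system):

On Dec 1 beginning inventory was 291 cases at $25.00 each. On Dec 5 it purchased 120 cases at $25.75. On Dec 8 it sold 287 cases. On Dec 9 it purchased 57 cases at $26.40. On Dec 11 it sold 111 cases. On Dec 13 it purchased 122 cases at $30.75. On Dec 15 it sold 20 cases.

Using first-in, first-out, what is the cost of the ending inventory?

Dec 8, 287 sold [FIFO — oldest first]: 287 @ $25.00 = $7,175.00
Dec 11, 111 sold [FIFO — oldest first]: 4 @ $25.00 + 107 @ $25.75 = $2,855.25
Dec 15, 20 sold [FIFO — oldest first]: 13 @ $25.75 + 7 @ $26.40 = $519.55
Total COGS = $7,175.00 + $2,855.25 + $519.55 = $10,549.80
Ending inventory: 50 @ $26.40 + 122 @ $30.75 = $5,071.50

Ending inventory = $5,071.50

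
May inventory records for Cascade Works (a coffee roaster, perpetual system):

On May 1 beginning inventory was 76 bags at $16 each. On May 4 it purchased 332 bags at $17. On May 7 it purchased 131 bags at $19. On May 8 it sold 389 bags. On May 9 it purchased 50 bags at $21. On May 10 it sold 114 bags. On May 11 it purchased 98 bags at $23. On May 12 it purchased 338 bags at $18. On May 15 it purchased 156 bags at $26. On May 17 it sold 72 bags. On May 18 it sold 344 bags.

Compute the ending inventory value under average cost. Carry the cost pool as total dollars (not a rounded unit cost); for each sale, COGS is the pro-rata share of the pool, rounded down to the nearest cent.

Ending inventory = $5,396.23

After May 1: 76 on hand, pool $1,216.00 (≈ $16.0000 each)
After May 4: 408 on hand, pool $6,860.00 (≈ $16.8137 each)
After May 7: 539 on hand, pool $9,349.00 (≈ $17.3451 each)
May 8, sell 389: 389/539 × $9,349.00 → $6,747.23
After May 9: 200 on hand, pool $3,651.77 (≈ $18.2588 each)
May 10, sell 114: 114/200 × $3,651.77 → $2,081.50
After May 11: 184 on hand, pool $3,824.27 (≈ $20.7841 each)
After May 12: 522 on hand, pool $9,908.27 (≈ $18.9814 each)
After May 15: 678 on hand, pool $13,964.27 (≈ $20.5963 each)
May 17, sell 72: 72/678 × $13,964.27 → $1,482.93
May 18, sell 344: 344/606 × $12,481.34 → $7,085.11
Total COGS = $6,747.23 + $2,081.50 + $1,482.93 + $7,085.11 = $17,396.77
Ending inventory (cost pool remaining) = $5,396.23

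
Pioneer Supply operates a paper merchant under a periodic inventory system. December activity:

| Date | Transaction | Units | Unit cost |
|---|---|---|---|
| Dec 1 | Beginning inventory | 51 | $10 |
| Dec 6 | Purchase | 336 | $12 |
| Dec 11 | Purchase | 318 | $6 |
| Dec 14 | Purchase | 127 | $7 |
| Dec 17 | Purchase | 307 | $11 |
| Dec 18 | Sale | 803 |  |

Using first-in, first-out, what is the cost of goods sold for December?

COGS = $7,136

Dec 18, 803 sold [FIFO — oldest first]: 51 @ $10 + 336 @ $12 + 318 @ $6 + 98 @ $7 = $7,136
Ending inventory: 29 @ $7 + 307 @ $11 = $3,580
Check: goods available $10,716 = COGS $7,136 + ending $3,580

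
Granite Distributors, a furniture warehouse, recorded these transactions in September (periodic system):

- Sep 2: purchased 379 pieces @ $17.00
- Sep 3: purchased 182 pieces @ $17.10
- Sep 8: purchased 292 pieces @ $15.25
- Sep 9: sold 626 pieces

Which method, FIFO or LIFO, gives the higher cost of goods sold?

FIFO

FIFO COGS: 379 @ $17.00 + 182 @ $17.10 + 65 @ $15.25 = $10,546.45
LIFO COGS: 292 @ $15.25 + 182 @ $17.10 + 152 @ $17.00 = $10,149.20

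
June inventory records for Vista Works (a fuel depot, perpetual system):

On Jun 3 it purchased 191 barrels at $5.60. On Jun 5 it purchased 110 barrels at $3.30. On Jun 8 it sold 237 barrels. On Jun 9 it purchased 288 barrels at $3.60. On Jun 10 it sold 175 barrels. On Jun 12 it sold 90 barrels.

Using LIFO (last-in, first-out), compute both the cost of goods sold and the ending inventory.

COGS = $2,028.20; ending inventory = $441.20

Jun 8, 237 sold [LIFO — newest first]: 110 @ $3.30 + 127 @ $5.60 = $1,074.20
Jun 10, 175 sold [LIFO — newest first]: 175 @ $3.60 = $630.00
Jun 12, 90 sold [LIFO — newest first]: 90 @ $3.60 = $324.00
Total COGS = $1,074.20 + $630.00 + $324.00 = $2,028.20
Ending inventory: 64 @ $5.60 + 23 @ $3.60 = $441.20
Check: goods available $2,469.40 = COGS $2,028.20 + ending $441.20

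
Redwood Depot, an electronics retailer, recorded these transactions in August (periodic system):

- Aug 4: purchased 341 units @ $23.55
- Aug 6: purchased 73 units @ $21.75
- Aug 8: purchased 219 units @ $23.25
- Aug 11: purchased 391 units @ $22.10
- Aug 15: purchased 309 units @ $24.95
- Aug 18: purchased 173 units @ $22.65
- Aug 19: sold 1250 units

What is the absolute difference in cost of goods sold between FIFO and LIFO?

$39.50

FIFO COGS: 341 @ $23.55 + 73 @ $21.75 + 219 @ $23.25 + 391 @ $22.10 + 226 @ $24.95 = $28,989.85
LIFO COGS: 173 @ $22.65 + 309 @ $24.95 + 391 @ $22.10 + 219 @ $23.25 + 73 @ $21.75 + 85 @ $23.55 = $28,950.35
Difference = |$28,989.85 − $28,950.35| = $39.50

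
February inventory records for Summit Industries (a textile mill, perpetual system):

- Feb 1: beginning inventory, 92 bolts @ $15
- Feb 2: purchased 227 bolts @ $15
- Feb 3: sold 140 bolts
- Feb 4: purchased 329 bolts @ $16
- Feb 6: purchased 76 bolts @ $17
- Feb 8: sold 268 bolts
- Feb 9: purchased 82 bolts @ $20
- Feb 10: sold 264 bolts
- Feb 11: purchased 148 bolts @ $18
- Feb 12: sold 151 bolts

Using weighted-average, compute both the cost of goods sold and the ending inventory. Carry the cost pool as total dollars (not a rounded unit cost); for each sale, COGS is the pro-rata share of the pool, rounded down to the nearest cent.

After Feb 1: 92 on hand, pool $1,380.00 (≈ $15.0000 each)
After Feb 2: 319 on hand, pool $4,785.00 (≈ $15.0000 each)
Feb 3, sell 140: 140/319 × $4,785.00 → $2,100.00
After Feb 4: 508 on hand, pool $7,949.00 (≈ $15.6476 each)
After Feb 6: 584 on hand, pool $9,241.00 (≈ $15.8236 each)
Feb 8, sell 268: 268/584 × $9,241.00 → $4,240.73
After Feb 9: 398 on hand, pool $6,640.27 (≈ $16.6841 each)
Feb 10, sell 264: 264/398 × $6,640.27 → $4,404.60
After Feb 11: 282 on hand, pool $4,899.67 (≈ $17.3747 each)
Feb 12, sell 151: 151/282 × $4,899.67 → $2,623.58
Total COGS = $2,100.00 + $4,240.73 + $4,404.60 + $2,623.58 = $13,368.91
Ending inventory (cost pool remaining) = $2,276.09

COGS = $13,368.91; ending inventory = $2,276.09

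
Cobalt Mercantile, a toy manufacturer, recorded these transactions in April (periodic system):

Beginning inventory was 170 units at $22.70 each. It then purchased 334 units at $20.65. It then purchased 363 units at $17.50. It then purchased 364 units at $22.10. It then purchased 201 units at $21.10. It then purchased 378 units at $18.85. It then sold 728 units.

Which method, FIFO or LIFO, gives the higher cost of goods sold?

FIFO

FIFO COGS: 170 @ $22.70 + 334 @ $20.65 + 224 @ $17.50 = $14,676.10
LIFO COGS: 378 @ $18.85 + 201 @ $21.10 + 149 @ $22.10 = $14,659.30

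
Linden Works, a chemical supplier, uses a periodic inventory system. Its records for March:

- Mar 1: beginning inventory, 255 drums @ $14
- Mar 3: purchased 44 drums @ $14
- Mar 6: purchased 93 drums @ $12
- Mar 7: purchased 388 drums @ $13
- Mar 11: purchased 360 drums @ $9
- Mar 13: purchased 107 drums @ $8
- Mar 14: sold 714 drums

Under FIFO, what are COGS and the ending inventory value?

COGS = $9,488; ending inventory = $4,954

Mar 14, 714 sold [FIFO — oldest first]: 255 @ $14 + 44 @ $14 + 93 @ $12 + 322 @ $13 = $9,488
Ending inventory: 66 @ $13 + 360 @ $9 + 107 @ $8 = $4,954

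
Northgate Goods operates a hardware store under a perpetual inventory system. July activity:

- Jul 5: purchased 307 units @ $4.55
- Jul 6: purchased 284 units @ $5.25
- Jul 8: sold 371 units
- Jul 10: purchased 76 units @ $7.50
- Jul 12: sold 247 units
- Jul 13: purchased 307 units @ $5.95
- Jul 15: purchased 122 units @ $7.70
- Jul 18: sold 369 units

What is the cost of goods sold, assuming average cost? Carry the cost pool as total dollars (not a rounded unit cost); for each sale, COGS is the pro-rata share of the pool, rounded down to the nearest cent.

After Jul 5: 307 on hand, pool $1,396.85 (≈ $4.5500 each)
After Jul 6: 591 on hand, pool $2,887.85 (≈ $4.8864 each)
Jul 8, sell 371: 371/591 × $2,887.85 → $1,812.84
After Jul 10: 296 on hand, pool $1,645.01 (≈ $5.5575 each)
Jul 12, sell 247: 247/296 × $1,645.01 → $1,372.69
After Jul 13: 356 on hand, pool $2,098.97 (≈ $5.8960 each)
After Jul 15: 478 on hand, pool $3,038.37 (≈ $6.3564 each)
Jul 18, sell 369: 369/478 × $3,038.37 → $2,345.51
Total COGS = $1,812.84 + $1,372.69 + $2,345.51 = $5,531.04
Ending inventory (cost pool remaining) = $692.86

COGS = $5,531.04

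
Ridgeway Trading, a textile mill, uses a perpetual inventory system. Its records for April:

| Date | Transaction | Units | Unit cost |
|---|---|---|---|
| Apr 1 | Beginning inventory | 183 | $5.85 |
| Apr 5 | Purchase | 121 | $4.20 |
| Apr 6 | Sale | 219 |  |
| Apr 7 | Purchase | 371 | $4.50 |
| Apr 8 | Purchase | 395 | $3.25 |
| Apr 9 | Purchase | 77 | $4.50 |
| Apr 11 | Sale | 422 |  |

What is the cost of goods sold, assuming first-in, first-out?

COGS = $3,095.25

Apr 6, 219 sold [FIFO — oldest first]: 183 @ $5.85 + 36 @ $4.20 = $1,221.75
Apr 11, 422 sold [FIFO — oldest first]: 85 @ $4.20 + 337 @ $4.50 = $1,873.50
Total COGS = $1,221.75 + $1,873.50 = $3,095.25
Ending inventory: 34 @ $4.50 + 395 @ $3.25 + 77 @ $4.50 = $1,783.25
Check: goods available $4,878.50 = COGS $3,095.25 + ending $1,783.25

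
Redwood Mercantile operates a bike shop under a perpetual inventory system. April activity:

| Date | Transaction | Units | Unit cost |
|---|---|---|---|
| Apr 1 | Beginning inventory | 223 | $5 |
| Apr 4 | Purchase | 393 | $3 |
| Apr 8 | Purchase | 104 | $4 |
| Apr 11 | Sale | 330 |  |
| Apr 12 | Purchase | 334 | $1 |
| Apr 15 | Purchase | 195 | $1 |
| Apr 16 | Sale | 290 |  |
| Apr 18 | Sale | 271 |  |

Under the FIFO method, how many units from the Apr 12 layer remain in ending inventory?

163

Apr 11, 330 sold [FIFO — oldest first]: 223 @ $5 + 107 @ $3 = $1,436
Apr 16, 290 sold [FIFO — oldest first]: 286 @ $3 + 4 @ $4 = $874
Apr 18, 271 sold [FIFO — oldest first]: 100 @ $4 + 171 @ $1 = $571
Total COGS = $1,436 + $874 + $571 = $2,881
Ending inventory: 163 @ $1 + 195 @ $1 = $358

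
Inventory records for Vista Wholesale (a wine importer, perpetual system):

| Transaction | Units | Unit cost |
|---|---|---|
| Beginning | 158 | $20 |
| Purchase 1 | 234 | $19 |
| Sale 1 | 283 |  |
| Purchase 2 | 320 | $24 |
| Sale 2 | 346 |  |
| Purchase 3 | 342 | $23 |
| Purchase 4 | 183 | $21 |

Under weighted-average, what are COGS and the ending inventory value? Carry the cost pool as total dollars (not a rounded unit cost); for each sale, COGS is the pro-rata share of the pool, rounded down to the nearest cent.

COGS = $13,390.94; ending inventory = $13,604.06

After Beginning: 158 on hand, pool $3,160.00 (≈ $20.0000 each)
After Purchase 1: 392 on hand, pool $7,606.00 (≈ $19.4031 each)
Sale 1, sell 283: 283/392 × $7,606.00 → $5,491.06
After Purchase 2: 429 on hand, pool $9,794.94 (≈ $22.8320 each)
Sale 2, sell 346: 346/429 × $9,794.94 → $7,899.88
After Purchase 3: 425 on hand, pool $9,761.06 (≈ $22.9672 each)
After Purchase 4: 608 on hand, pool $13,604.06 (≈ $22.3751 each)
Total COGS = $5,491.06 + $7,899.88 = $13,390.94
Ending inventory (cost pool remaining) = $13,604.06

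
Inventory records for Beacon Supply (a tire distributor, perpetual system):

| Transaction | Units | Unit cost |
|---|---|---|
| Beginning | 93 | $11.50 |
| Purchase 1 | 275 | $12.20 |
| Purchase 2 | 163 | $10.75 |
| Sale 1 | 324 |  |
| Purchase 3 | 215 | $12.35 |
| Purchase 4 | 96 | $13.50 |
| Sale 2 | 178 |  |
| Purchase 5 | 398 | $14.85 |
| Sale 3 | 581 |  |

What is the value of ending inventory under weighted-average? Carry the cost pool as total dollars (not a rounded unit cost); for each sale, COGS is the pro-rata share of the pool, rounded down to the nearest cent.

Ending inventory = $2,145.30

After Beginning: 93 on hand, pool $1,069.50 (≈ $11.5000 each)
After Purchase 1: 368 on hand, pool $4,424.50 (≈ $12.0231 each)
After Purchase 2: 531 on hand, pool $6,176.75 (≈ $11.6323 each)
Sale 1, sell 324: 324/531 × $6,176.75 → $3,768.86
After Purchase 3: 422 on hand, pool $5,063.14 (≈ $11.9980 each)
After Purchase 4: 518 on hand, pool $6,359.14 (≈ $12.2763 each)
Sale 2, sell 178: 178/518 × $6,359.14 → $2,185.18
After Purchase 5: 738 on hand, pool $10,084.26 (≈ $13.6643 each)
Sale 3, sell 581: 581/738 × $10,084.26 → $7,938.96
Total COGS = $3,768.86 + $2,185.18 + $7,938.96 = $13,893.00
Ending inventory (cost pool remaining) = $2,145.30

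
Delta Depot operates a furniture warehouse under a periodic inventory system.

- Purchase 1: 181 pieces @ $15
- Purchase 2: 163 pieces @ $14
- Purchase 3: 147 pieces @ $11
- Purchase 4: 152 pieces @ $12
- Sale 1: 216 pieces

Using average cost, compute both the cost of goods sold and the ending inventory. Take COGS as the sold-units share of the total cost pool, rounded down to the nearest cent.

COGS = $2,834.53; ending inventory = $5,603.47

Sale 1, sell 216: 216/643 × $8,438.00 → $2,834.53
Ending inventory (cost pool remaining) = $5,603.47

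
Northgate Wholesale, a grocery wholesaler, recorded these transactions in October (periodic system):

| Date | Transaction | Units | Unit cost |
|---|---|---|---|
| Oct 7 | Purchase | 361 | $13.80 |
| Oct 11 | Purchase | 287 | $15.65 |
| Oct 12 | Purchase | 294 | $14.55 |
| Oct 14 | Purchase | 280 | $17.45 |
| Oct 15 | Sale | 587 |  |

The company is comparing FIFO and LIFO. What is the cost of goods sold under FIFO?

COGS = $8,518.70

FIFO COGS: 361 @ $13.80 + 226 @ $15.65 = $8,518.70
LIFO COGS: 280 @ $17.45 + 294 @ $14.55 + 13 @ $15.65 = $9,367.15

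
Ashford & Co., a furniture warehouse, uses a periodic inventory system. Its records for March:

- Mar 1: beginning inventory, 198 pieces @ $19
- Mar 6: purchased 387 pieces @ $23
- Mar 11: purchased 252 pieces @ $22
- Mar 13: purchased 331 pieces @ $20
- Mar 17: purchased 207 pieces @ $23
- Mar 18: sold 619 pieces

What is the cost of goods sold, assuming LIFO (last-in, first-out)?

COGS = $13,163

Mar 18, 619 sold [LIFO — newest first]: 207 @ $23 + 331 @ $20 + 81 @ $22 = $13,163
Ending inventory: 198 @ $19 + 387 @ $23 + 171 @ $22 = $16,425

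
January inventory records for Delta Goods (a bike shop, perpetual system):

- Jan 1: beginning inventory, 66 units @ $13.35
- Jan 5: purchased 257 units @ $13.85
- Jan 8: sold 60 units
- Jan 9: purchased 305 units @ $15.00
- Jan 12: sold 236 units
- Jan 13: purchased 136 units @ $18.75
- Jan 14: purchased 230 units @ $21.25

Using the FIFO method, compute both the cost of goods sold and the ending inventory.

Jan 8, 60 sold [FIFO — oldest first]: 60 @ $13.35 = $801.00
Jan 12, 236 sold [FIFO — oldest first]: 6 @ $13.35 + 230 @ $13.85 = $3,265.60
Total COGS = $801.00 + $3,265.60 = $4,066.60
Ending inventory: 27 @ $13.85 + 305 @ $15.00 + 136 @ $18.75 + 230 @ $21.25 = $12,386.45

COGS = $4,066.60; ending inventory = $12,386.45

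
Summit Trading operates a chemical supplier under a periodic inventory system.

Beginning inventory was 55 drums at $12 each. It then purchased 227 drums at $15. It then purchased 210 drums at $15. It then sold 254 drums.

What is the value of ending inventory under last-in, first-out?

Ending inventory = $3,405

Sale 1 (254) [LIFO — newest first]: 210 @ $15 + 44 @ $15 = $3,810
Ending inventory: 55 @ $12 + 183 @ $15 = $3,405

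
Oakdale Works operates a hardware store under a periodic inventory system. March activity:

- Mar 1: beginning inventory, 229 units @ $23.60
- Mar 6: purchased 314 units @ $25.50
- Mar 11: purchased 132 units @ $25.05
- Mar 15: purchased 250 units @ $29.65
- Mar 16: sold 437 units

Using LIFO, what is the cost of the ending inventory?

Mar 16, 437 sold [LIFO — newest first]: 250 @ $29.65 + 132 @ $25.05 + 55 @ $25.50 = $12,121.60
Ending inventory: 229 @ $23.60 + 259 @ $25.50 = $12,008.90
Check: goods available $24,130.50 = COGS $12,121.60 + ending $12,008.90

Ending inventory = $12,008.90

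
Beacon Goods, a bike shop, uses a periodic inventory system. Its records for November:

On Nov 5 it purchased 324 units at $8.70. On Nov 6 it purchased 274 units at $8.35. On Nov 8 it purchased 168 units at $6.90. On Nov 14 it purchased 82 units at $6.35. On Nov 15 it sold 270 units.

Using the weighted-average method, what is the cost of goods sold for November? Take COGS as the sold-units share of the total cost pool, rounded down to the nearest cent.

COGS = $2,160.82

Nov 15, sell 270: 270/848 × $6,786.60 → $2,160.82
Ending inventory (cost pool remaining) = $4,625.78
Check: goods available $6,786.60 = COGS $2,160.82 + ending $4,625.78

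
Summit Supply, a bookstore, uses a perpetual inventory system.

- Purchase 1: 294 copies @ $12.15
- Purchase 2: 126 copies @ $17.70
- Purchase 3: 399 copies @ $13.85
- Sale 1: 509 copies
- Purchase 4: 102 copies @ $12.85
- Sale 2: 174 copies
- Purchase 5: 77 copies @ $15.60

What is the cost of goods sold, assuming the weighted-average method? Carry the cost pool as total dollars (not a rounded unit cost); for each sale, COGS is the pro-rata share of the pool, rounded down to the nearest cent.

COGS = $9,404.98

After Purchase 1: 294 on hand, pool $3,572.10 (≈ $12.1500 each)
After Purchase 2: 420 on hand, pool $5,802.30 (≈ $13.8150 each)
After Purchase 3: 819 on hand, pool $11,328.45 (≈ $13.8321 each)
Sale 1, sell 509: 509/819 × $11,328.45 → $7,040.51
After Purchase 4: 412 on hand, pool $5,598.64 (≈ $13.5889 each)
Sale 2, sell 174: 174/412 × $5,598.64 → $2,364.47
After Purchase 5: 315 on hand, pool $4,435.37 (≈ $14.0805 each)
Total COGS = $7,040.51 + $2,364.47 = $9,404.98
Ending inventory (cost pool remaining) = $4,435.37
Check: goods available $13,840.35 = COGS $9,404.98 + ending $4,435.37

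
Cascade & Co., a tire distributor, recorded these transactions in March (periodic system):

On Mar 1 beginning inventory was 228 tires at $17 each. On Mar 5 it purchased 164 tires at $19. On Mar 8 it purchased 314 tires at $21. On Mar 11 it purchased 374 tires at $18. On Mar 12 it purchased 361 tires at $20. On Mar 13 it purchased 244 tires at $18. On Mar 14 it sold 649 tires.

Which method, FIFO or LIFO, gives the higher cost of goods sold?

LIFO

FIFO COGS: 228 @ $17 + 164 @ $19 + 257 @ $21 = $12,389
LIFO COGS: 244 @ $18 + 361 @ $20 + 44 @ $18 = $12,404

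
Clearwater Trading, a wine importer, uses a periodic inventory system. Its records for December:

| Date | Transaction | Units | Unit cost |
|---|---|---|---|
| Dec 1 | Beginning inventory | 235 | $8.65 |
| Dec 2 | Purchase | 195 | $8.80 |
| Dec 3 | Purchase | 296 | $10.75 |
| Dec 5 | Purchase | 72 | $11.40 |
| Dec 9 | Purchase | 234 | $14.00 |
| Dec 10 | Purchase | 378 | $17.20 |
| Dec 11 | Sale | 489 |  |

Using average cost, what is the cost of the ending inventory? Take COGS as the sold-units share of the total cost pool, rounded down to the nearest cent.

Dec 11, sell 489: 489/1410 × $17,529.15 → $6,079.25
Ending inventory (cost pool remaining) = $11,449.90

Ending inventory = $11,449.90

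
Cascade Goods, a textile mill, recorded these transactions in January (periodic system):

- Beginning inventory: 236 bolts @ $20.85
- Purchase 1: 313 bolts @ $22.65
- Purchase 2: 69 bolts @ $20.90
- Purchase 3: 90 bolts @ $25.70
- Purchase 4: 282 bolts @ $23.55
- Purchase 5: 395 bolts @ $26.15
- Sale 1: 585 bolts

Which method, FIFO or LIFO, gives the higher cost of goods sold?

FIFO COGS: 236 @ $20.85 + 313 @ $22.65 + 36 @ $20.90 = $12,762.45
LIFO COGS: 395 @ $26.15 + 190 @ $23.55 = $14,803.75

LIFO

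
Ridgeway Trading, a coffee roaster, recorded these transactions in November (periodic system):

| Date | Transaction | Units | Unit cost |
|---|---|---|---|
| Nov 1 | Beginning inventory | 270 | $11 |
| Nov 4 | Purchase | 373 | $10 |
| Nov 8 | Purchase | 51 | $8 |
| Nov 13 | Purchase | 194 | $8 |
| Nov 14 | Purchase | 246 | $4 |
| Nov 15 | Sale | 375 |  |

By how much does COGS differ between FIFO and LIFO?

$2,004

FIFO COGS: 270 @ $11 + 105 @ $10 = $4,020
LIFO COGS: 246 @ $4 + 129 @ $8 = $2,016
Difference = |$4,020 − $2,016| = $2,004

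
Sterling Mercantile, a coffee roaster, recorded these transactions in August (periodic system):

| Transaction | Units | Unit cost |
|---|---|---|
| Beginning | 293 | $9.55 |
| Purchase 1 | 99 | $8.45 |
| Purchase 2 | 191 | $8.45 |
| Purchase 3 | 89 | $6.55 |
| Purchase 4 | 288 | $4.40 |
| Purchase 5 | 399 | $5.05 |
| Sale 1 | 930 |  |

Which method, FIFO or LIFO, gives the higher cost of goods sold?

FIFO COGS: 293 @ $9.55 + 99 @ $8.45 + 191 @ $8.45 + 89 @ $6.55 + 258 @ $4.40 = $6,966.80
LIFO COGS: 399 @ $5.05 + 288 @ $4.40 + 89 @ $6.55 + 154 @ $8.45 = $5,166.40

FIFO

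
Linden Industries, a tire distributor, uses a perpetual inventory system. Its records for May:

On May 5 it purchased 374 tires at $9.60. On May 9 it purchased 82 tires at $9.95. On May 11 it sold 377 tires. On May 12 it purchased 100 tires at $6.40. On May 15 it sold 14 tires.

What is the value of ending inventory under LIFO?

Ending inventory = $1,308.80

May 11, 377 sold [LIFO — newest first]: 82 @ $9.95 + 295 @ $9.60 = $3,647.90
May 15, 14 sold [LIFO — newest first]: 14 @ $6.40 = $89.60
Total COGS = $3,647.90 + $89.60 = $3,737.50
Ending inventory: 79 @ $9.60 + 86 @ $6.40 = $1,308.80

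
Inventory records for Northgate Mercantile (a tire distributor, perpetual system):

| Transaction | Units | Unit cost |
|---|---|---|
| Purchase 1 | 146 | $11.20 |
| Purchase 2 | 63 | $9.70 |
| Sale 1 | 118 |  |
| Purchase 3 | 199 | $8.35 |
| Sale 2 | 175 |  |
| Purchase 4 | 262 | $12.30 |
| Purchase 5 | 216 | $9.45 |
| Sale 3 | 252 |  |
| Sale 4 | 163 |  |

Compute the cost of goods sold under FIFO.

Sale 1 (118) [FIFO — oldest first]: 118 @ $11.20 = $1,321.60
Sale 2 (175) [FIFO — oldest first]: 28 @ $11.20 + 63 @ $9.70 + 84 @ $8.35 = $1,626.10
Sale 3 (252) [FIFO — oldest first]: 115 @ $8.35 + 137 @ $12.30 = $2,645.35
Sale 4 (163) [FIFO — oldest first]: 125 @ $12.30 + 38 @ $9.45 = $1,896.60
Total COGS = $1,321.60 + $1,626.10 + $2,645.35 + $1,896.60 = $7,489.65
Ending inventory: 178 @ $9.45 = $1,682.10

COGS = $7,489.65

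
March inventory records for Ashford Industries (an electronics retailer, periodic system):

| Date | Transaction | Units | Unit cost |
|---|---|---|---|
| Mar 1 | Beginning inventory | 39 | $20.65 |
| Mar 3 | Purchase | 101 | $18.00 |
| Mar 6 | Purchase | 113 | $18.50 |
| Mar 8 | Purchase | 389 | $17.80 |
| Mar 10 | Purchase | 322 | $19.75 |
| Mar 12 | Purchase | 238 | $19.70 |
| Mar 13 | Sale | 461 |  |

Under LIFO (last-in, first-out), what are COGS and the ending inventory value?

COGS = $9,092.85; ending inventory = $13,593.30

Mar 13, 461 sold [LIFO — newest first]: 238 @ $19.70 + 223 @ $19.75 = $9,092.85
Ending inventory: 39 @ $20.65 + 101 @ $18.00 + 113 @ $18.50 + 389 @ $17.80 + 99 @ $19.75 = $13,593.30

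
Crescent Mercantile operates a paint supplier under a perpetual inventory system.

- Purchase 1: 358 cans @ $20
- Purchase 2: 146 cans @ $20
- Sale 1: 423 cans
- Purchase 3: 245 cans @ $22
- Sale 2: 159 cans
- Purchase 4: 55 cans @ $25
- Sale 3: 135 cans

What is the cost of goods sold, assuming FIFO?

COGS = $14,766

Sale 1 (423) [FIFO — oldest first]: 358 @ $20 + 65 @ $20 = $8,460
Sale 2 (159) [FIFO — oldest first]: 81 @ $20 + 78 @ $22 = $3,336
Sale 3 (135) [FIFO — oldest first]: 135 @ $22 = $2,970
Total COGS = $8,460 + $3,336 + $2,970 = $14,766
Ending inventory: 32 @ $22 + 55 @ $25 = $2,079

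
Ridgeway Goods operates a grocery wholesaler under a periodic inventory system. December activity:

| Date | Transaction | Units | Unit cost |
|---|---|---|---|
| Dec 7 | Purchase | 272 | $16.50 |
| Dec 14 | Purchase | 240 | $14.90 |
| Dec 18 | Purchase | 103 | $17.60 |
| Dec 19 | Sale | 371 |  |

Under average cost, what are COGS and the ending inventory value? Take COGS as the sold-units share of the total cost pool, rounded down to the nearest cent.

COGS = $5,958.19; ending inventory = $3,918.61

Dec 19, sell 371: 371/615 × $9,876.80 → $5,958.19
Ending inventory (cost pool remaining) = $3,918.61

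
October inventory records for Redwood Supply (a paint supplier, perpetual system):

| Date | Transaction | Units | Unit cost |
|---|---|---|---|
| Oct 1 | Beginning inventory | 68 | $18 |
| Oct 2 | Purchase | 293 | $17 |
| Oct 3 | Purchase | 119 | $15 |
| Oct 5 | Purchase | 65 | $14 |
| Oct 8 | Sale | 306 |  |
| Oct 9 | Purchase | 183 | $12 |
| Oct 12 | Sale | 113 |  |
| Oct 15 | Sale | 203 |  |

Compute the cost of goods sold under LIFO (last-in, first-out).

Oct 8, 306 sold [LIFO — newest first]: 65 @ $14 + 119 @ $15 + 122 @ $17 = $4,769
Oct 12, 113 sold [LIFO — newest first]: 113 @ $12 = $1,356
Oct 15, 203 sold [LIFO — newest first]: 70 @ $12 + 133 @ $17 = $3,101
Total COGS = $4,769 + $1,356 + $3,101 = $9,226
Ending inventory: 68 @ $18 + 38 @ $17 = $1,870

COGS = $9,226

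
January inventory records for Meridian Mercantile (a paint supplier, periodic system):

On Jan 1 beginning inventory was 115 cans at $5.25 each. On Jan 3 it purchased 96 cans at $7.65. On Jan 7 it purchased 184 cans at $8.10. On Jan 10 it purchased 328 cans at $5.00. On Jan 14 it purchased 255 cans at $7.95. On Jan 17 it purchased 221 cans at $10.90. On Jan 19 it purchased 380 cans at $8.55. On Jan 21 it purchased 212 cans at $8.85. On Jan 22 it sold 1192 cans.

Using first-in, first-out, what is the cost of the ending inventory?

Jan 22, 1192 sold [FIFO — oldest first]: 115 @ $5.25 + 96 @ $7.65 + 184 @ $8.10 + 328 @ $5.00 + 255 @ $7.95 + 214 @ $10.90 = $8,828.40
Ending inventory: 7 @ $10.90 + 380 @ $8.55 + 212 @ $8.85 = $5,201.50

Ending inventory = $5,201.50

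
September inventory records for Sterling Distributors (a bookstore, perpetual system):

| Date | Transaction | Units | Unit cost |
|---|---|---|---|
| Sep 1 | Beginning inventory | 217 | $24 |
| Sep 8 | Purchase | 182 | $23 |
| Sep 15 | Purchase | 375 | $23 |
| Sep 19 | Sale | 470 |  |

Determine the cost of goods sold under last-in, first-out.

Sep 19, 470 sold [LIFO — newest first]: 375 @ $23 + 95 @ $23 = $10,810
Ending inventory: 217 @ $24 + 87 @ $23 = $7,209
Check: goods available $18,019 = COGS $10,810 + ending $7,209

COGS = $10,810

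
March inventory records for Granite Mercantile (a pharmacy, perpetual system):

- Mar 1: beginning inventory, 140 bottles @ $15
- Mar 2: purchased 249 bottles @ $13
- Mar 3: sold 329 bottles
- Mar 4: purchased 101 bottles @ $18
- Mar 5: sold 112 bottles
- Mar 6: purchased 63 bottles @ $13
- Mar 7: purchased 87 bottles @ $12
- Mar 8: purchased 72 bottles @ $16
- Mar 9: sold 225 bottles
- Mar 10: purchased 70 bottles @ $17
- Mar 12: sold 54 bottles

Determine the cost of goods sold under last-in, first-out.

Mar 3, 329 sold [LIFO — newest first]: 249 @ $13 + 80 @ $15 = $4,437
Mar 5, 112 sold [LIFO — newest first]: 101 @ $18 + 11 @ $15 = $1,983
Mar 9, 225 sold [LIFO — newest first]: 72 @ $16 + 87 @ $12 + 63 @ $13 + 3 @ $15 = $3,060
Mar 12, 54 sold [LIFO — newest first]: 54 @ $17 = $918
Total COGS = $4,437 + $1,983 + $3,060 + $918 = $10,398
Ending inventory: 46 @ $15 + 16 @ $17 = $962

COGS = $10,398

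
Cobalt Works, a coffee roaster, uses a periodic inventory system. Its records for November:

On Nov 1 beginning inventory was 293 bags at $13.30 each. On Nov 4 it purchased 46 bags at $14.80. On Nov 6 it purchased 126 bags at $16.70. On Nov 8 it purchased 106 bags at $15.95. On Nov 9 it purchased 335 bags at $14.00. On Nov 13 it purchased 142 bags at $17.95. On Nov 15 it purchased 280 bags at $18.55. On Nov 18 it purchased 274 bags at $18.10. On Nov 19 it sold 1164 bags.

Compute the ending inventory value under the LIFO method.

Nov 19, 1164 sold [LIFO — newest first]: 274 @ $18.10 + 280 @ $18.55 + 142 @ $17.95 + 335 @ $14.00 + 106 @ $15.95 + 27 @ $16.70 = $19,533.90
Ending inventory: 293 @ $13.30 + 46 @ $14.80 + 99 @ $16.70 = $6,231.00

Ending inventory = $6,231.00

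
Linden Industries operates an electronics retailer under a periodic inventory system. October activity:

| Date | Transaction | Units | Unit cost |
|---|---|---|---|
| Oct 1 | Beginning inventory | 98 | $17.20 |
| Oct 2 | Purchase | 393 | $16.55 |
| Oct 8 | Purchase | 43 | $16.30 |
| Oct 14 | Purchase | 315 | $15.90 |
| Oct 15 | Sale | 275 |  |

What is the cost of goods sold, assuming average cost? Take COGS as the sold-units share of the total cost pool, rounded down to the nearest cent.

COGS = $4,502.08

Oct 15, sell 275: 275/849 × $13,899.15 → $4,502.08
Ending inventory (cost pool remaining) = $9,397.07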